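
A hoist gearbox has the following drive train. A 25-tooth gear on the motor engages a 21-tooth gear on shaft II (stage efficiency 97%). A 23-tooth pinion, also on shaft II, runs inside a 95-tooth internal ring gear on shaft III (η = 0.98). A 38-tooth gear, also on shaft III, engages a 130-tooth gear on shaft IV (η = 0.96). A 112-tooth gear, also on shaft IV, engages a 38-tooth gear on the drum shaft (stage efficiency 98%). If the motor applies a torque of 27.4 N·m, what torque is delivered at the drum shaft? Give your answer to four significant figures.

98.68 N·m

After the gear mesh (21/25): 27.4 × 0.84 × 0.97 = 22.326 N·m
After the internal gear (95/23): 22.326 × 4.1304 × 0.98 = 90.37 N·m
After the gear mesh (130/38): 90.37 × 3.4211 × 0.96 = 296.79 N·m
After the gear mesh (38/112): 296.79 × 0.33929 × 0.98 = 98.684 N·m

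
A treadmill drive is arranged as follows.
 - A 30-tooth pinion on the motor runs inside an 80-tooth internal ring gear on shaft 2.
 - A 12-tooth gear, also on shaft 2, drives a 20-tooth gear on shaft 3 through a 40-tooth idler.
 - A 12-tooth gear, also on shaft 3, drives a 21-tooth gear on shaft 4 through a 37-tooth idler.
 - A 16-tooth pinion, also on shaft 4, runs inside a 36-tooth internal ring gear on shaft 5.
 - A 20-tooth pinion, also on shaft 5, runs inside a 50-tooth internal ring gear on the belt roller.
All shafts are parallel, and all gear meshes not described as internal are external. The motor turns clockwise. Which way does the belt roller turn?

clockwise

the motor → shaft 2: internal mesh, same direction → CW.
shaft 2 → shaft 3: driver → idler → driven is 2 external meshes, 2 reversals → CW.
shaft 3 → shaft 4: driver → idler → driven is 2 external meshes, 2 reversals → CW.
shaft 4 → shaft 5: internal mesh, same direction → CW.
shaft 5 → the belt roller: internal mesh, same direction → CW.
4 reversals in total — an even number — so the belt roller turns the same way as the motor.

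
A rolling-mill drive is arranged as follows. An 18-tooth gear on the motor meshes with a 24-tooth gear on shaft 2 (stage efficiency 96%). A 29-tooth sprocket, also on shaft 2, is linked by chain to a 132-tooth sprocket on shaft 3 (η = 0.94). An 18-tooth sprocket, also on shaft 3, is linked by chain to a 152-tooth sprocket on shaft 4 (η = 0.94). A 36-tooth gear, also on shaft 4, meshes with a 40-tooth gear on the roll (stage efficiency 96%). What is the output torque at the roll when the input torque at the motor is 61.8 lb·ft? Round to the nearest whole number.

2866 lb·ft

After the gear mesh (24/18): 61.8 × 1.3333 × 0.96 = 79.104 lb·ft
After the chain (132/29): 79.104 × 4.5517 × 0.94 = 338.46 lb·ft
After the chain (152/18): 338.46 × 8.4444 × 0.94 = 2686.6 lb·ft
After the gear mesh (40/36): 2686.6 × 1.1111 × 0.96 = 2865.7 lb·ft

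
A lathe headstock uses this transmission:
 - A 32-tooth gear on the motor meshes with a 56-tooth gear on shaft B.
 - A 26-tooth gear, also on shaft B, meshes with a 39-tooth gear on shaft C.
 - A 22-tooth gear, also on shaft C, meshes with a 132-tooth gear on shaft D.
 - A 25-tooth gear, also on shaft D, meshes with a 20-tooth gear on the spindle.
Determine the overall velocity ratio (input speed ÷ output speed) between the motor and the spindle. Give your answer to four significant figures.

Each stage contributes driven/driver: gear mesh 56/32 = 1.75, gear mesh 39/26 = 1.5, gear mesh 132/22 = 6, gear mesh 20/25 = 0.8.
Overall: 1.75 × 1.5 × 6 × 0.8 = 12.6.

12.60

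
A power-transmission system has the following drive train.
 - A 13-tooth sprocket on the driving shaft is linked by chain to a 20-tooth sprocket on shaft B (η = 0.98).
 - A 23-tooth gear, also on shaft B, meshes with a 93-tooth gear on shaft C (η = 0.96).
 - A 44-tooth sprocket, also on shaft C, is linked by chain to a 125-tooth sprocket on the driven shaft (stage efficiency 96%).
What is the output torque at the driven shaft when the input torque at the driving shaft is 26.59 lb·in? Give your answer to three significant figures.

424 lb·in

After the chain (20/13): 26.59 × 1.5385 × 0.98 = 40.09 lb·in
After the gear mesh (93/23): 40.09 × 4.0435 × 0.96 = 155.62 lb·in
After the chain (125/44): 155.62 × 2.8409 × 0.96 = 424.41 lb·in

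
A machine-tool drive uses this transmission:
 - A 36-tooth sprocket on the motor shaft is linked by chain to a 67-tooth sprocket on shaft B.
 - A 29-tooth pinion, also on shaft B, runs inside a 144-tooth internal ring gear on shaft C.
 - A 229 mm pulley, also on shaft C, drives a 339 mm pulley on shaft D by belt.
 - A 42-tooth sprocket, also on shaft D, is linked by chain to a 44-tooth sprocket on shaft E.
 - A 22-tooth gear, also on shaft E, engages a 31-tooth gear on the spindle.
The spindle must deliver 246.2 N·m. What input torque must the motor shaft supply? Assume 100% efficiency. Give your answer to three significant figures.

12.2 N·m

Overall ratio R = 1.8611 × 4.9655 × 1.4803 × 1.0476 × 1.4091 = 20.195.
Input torque = output torque / R = 246.2 / 20.195 = 12.191 N·m.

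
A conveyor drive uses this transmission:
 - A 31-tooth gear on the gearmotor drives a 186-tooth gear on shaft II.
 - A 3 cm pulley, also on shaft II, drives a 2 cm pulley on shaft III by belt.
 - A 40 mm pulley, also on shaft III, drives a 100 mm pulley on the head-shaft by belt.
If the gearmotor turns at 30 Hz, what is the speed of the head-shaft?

the gearmotor → shaft II (gear mesh, 186/31): 30 ÷ 6 = 5 Hz
shaft II → shaft III (belt, 2/3): 5 ÷ 0.66667 = 7.5 Hz
shaft III → the head-shaft (belt, 100/40): 7.5 ÷ 2.5 = 3 Hz

3 Hz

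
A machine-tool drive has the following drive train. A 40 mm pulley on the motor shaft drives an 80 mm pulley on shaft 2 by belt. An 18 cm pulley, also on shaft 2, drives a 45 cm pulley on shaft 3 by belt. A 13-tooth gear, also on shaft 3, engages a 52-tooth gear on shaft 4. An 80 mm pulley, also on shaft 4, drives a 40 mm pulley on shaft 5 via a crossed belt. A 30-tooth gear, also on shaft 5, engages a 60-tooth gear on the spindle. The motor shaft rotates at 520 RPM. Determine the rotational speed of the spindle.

26 RPM

the motor shaft → shaft 2 (belt, 80/40): 520 ÷ 2 = 260 RPM
shaft 2 → shaft 3 (belt, 45/18): 260 ÷ 2.5 = 104 RPM
shaft 3 → shaft 4 (gear mesh, 52/13): 104 ÷ 4 = 26 RPM
shaft 4 → shaft 5 (belt, 40/80): 26 ÷ 0.5 = 52 RPM
shaft 5 → the spindle (gear mesh, 60/30): 52 ÷ 2 = 26 RPM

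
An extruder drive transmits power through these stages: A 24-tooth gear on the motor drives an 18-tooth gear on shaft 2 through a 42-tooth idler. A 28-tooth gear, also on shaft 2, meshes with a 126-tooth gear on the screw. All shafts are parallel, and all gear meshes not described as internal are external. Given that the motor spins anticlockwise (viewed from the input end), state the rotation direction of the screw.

clockwise

the motor → shaft 2: driver → idler → driven is 2 external meshes, 2 reversals → CCW.
shaft 2 → the screw: external mesh, 1 reversal → CW.
3 reversals in total — an odd number — so the screw turns opposite to the motor.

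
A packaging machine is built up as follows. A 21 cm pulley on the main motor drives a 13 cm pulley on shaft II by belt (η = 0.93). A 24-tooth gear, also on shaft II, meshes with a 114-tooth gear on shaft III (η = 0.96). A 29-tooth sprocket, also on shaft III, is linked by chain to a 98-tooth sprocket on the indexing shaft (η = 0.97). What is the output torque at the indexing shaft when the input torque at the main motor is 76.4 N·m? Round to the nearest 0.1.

After the belt (13/21): 76.4 × 0.61905 × 0.93 = 43.985 N·m
After the gear mesh (114/24): 43.985 × 4.75 × 0.96 = 200.57 N·m
After the chain (98/29): 200.57 × 3.3793 × 0.97 = 657.45 N·m

657.5 N·m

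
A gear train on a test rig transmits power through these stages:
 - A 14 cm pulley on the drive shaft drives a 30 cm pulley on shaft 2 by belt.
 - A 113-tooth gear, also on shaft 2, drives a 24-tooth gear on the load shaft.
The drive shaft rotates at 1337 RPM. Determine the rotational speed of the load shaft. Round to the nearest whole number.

2938 RPM

the drive shaft → shaft 2 (belt, 30/14): 1337 ÷ 2.1429 = 623.93 RPM
shaft 2 → the load shaft (gear mesh, 24/113): 623.93 ÷ 0.21239 = 2937.7 RPM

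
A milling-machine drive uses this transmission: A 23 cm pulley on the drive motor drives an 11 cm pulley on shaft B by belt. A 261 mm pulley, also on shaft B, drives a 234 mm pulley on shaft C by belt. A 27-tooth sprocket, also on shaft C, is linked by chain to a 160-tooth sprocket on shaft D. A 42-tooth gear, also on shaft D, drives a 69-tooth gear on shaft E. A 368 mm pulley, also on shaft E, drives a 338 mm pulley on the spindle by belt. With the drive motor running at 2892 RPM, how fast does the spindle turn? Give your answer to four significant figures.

754.3 RPM

Belt: ratio = 11/23 = 0.47826, so shaft B turns at 2892 / 0.47826 = 6046.9 RPM.
Belt: ratio = 234/261 = 0.89655, so shaft C turns at 6046.9 / 0.89655 = 6744.6 RPM.
Chain: ratio = 160/27 = 5.9259, so shaft D turns at 6744.6 / 5.9259 = 1138.2 RPM.
Gear mesh: ratio = 69/42 = 1.6429, so shaft E turns at 1138.2 / 1.6429 = 692.79 RPM.
Belt: ratio = 338/368 = 0.91848, so the spindle turns at 692.79 / 0.91848 = 754.28 RPM.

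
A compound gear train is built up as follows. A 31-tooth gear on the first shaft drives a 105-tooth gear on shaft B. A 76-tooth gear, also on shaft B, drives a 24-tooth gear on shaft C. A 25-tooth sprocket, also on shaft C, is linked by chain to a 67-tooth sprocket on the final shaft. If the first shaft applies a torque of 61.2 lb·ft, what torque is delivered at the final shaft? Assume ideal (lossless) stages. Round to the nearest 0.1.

After the gear mesh (105/31): 61.2 × 3.3871 = 207.29 lb·ft
After the gear mesh (24/76): 207.29 × 0.31579 = 65.46 lb·ft
After the chain (67/25): 65.46 × 2.68 = 175.43 lb·ft

175.4 lb·ft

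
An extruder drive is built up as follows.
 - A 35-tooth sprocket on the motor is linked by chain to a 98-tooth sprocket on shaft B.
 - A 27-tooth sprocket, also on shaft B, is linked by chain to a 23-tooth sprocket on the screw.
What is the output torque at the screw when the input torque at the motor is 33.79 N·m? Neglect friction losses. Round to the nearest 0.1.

After the chain (98/35): 33.79 × 2.8 = 94.612 N·m
After the chain (23/27): 94.612 × 0.85185 = 80.595 N·m

80.6 N·m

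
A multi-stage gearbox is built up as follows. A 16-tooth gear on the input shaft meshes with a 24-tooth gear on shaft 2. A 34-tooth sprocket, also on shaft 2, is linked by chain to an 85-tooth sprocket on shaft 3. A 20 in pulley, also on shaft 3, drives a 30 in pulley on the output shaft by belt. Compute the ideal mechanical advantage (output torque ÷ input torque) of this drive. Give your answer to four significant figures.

Each stage contributes driven/driver: gear mesh 24/16 = 1.5, chain 85/34 = 2.5, belt 30/20 = 1.5.
Overall: 1.5 × 2.5 × 1.5 = 5.625.

5.625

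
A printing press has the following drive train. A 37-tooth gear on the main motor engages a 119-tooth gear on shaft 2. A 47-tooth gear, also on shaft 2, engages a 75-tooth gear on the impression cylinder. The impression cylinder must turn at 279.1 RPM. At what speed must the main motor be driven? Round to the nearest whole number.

1432 RPM

Overall ratio R = 3.2162 × 1.5957 = 5.1323.
Required input speed = output speed × R = 279.1 × 5.1323 = 1432.4 RPM.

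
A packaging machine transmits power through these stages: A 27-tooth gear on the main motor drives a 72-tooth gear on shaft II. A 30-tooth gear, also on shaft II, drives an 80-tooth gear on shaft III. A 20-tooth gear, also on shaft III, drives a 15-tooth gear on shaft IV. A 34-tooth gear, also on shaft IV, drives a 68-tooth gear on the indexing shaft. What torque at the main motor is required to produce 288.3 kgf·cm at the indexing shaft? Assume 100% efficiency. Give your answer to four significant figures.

27.03 kgf·cm

Overall ratio R = 2.6667 × 2.6667 × 0.75 × 2 = 10.667.
Input torque = output torque / R = 288.3 / 10.667 = 27.028 kgf·cm.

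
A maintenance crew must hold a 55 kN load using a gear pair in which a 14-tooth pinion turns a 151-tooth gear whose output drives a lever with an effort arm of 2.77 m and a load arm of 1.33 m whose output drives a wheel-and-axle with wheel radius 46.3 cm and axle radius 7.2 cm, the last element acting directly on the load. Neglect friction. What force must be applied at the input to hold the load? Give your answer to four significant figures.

0.3807 kN

Gear pair MA = 151/14 = 10.786.
Lever MA = effort arm / load arm = 2.77/1.33 = 2.0827.
Wheel-and-axle MA = R/r = 46.3/7.2 = 6.4306.
Combined ideal MA = 10.786 × 2.0827 × 6.4306 = 144.45.
Effort = load / MA = 55 / 144.45 = 0.38075 kN.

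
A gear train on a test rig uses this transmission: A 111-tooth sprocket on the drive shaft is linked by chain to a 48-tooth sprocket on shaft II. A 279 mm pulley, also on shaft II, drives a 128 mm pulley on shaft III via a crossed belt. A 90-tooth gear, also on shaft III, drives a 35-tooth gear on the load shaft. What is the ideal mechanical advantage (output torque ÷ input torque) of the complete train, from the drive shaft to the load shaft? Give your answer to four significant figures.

0.07715

Each stage contributes driven/driver: chain 48/111 = 0.43243, belt 128/279 = 0.45878, gear mesh 35/90 = 0.38889.
Overall: 0.43243 × 0.45878 × 0.38889 = 0.077152.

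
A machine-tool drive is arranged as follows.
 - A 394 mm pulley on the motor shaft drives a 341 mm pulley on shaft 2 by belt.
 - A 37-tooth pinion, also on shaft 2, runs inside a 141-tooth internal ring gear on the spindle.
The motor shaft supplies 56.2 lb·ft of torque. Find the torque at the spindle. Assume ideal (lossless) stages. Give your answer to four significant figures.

185.4 lb·ft

After the belt (341/394): 56.2 × 0.86548 = 48.64 lb·ft
After the internal gear (141/37): 48.64 × 3.8108 = 185.36 lb·ft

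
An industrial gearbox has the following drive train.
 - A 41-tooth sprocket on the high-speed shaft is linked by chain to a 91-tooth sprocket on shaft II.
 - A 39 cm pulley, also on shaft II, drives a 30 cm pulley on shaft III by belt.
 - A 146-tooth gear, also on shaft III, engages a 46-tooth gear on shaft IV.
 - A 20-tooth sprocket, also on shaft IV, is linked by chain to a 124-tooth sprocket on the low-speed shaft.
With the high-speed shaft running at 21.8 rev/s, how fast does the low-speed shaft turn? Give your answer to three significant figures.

6.54 rev/s

chain 91/41 = 2.2195 → 21.8/2.2195 = 9.822 rev/s
belt 30/39 = 0.76923 → 9.822/0.76923 = 12.769 rev/s
gear mesh 46/146 = 0.31507 → 12.769/0.31507 = 40.526 rev/s
chain 124/20 = 6.2 → 40.526/6.2 = 6.5365 rev/s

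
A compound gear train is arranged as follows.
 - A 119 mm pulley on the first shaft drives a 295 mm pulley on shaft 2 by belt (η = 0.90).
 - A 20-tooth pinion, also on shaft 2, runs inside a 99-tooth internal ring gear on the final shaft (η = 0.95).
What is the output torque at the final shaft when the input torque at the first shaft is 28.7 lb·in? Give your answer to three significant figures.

Belt: ratio = 295/119 = 2.479; torque at shaft 2 = 28.7 × 2.479 × 0.90 = 64.032 lb·in.
Internal gear: ratio = 99/20 = 4.95; torque at the final shaft = 64.032 × 4.95 × 0.95 = 301.11 lb·in.

301 lb·in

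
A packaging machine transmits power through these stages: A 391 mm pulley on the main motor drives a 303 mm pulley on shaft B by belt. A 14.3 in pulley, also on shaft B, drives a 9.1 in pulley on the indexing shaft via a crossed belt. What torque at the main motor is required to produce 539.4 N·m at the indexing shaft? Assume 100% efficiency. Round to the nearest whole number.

1094 N·m

Overall ratio R = 0.77494 × 0.63636 = 0.49314.
Input torque = output torque / R = 539.4 / 0.49314 = 1093.8 N·m.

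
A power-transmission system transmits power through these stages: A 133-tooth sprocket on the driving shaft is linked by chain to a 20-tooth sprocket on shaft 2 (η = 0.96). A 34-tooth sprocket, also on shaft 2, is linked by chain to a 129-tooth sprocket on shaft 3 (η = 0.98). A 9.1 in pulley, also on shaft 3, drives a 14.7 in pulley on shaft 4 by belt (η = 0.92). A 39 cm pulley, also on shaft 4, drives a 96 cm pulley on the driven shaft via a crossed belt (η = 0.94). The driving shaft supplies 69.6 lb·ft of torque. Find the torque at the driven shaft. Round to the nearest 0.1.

128.5 lb·ft

After the chain (20/133): 69.6 × 0.15038 × 0.96 = 10.048 lb·ft
After the chain (129/34): 10.048 × 3.7941 × 0.98 = 37.359 lb·ft
After the belt (14.7/9.1): 37.359 × 1.6154 × 0.92 = 55.521 lb·ft
After the belt (96/39): 55.521 × 2.4615 × 0.94 = 128.47 lb·ft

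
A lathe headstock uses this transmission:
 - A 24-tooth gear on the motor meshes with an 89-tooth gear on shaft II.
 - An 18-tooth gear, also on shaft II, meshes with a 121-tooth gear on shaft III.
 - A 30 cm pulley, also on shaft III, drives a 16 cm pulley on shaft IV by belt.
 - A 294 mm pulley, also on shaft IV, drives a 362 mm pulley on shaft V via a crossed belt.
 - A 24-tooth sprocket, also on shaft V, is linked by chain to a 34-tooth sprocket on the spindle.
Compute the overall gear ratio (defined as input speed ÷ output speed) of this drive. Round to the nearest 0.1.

Each stage contributes driven/driver: gear mesh 89/24 = 3.7083, gear mesh 121/18 = 6.7222, belt 16/30 = 0.53333, belt 362/294 = 1.2313, chain 34/24 = 1.4167.
Overall: 3.7083 × 6.7222 × 0.53333 × 1.2313 × 1.4167 = 23.191.

23.2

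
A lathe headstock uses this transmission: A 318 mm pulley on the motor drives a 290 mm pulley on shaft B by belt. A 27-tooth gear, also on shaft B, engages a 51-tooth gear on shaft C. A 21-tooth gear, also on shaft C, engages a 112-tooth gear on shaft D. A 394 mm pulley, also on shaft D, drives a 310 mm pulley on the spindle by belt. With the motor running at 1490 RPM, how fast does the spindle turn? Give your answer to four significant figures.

206.1 RPM

the motor → shaft B (belt, 290/318): 1490 ÷ 0.91195 = 1633.9 RPM
shaft B → shaft C (gear mesh, 51/27): 1633.9 ÷ 1.8889 = 864.99 RPM
shaft C → shaft D (gear mesh, 112/21): 864.99 ÷ 5.3333 = 162.18 RPM
shaft D → the spindle (belt, 310/394): 162.18 ÷ 0.7868 = 206.13 RPM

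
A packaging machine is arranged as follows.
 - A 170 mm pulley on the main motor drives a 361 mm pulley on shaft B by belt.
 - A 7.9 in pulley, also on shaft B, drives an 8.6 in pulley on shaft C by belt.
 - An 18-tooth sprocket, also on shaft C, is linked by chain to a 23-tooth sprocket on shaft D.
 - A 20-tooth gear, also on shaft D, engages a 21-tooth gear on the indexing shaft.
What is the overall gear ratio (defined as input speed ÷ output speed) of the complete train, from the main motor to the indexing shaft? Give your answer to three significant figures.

Each stage contributes driven/driver: belt 361/170 = 2.1235, belt 8.6/7.9 = 1.0886, chain 23/18 = 1.2778, gear mesh 21/20 = 1.05.
Overall: 2.1235 × 1.0886 × 1.2778 × 1.05 = 3.1015.

3.10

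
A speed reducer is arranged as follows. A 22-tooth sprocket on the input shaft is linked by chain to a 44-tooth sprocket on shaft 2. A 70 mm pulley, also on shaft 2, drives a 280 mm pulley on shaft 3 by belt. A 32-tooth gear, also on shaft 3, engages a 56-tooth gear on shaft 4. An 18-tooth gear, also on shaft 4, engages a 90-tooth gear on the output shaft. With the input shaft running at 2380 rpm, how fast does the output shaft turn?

chain 44/22 = 2 → 2380/2 = 1190 rpm
belt 280/70 = 4 → 1190/4 = 297.5 rpm
gear mesh 56/32 = 1.75 → 297.5/1.75 = 170 rpm
gear mesh 90/18 = 5 → 170/5 = 34 rpm

34 rpm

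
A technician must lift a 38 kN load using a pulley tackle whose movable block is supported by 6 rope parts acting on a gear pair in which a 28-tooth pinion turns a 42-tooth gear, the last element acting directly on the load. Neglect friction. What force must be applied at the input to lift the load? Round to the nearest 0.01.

Block-and-tackle MA = number of supporting rope parts = 6.
Gear pair MA = 42/28 = 1.5.
Combined ideal MA = 6 × 1.5 = 9.
Effort = load / MA = 38 / 9 = 4.2222 kN.

4.22 kN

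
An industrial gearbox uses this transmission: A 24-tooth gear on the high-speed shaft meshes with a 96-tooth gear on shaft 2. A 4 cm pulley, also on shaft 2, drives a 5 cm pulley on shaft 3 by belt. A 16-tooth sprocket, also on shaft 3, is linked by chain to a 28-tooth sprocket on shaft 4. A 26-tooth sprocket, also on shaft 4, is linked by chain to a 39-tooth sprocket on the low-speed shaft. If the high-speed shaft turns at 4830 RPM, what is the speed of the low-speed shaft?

gear mesh 96/24 = 4 → 4830/4 = 1207.5 RPM
belt 5/4 = 1.25 → 1207.5/1.25 = 966 RPM
chain 28/16 = 1.75 → 966/1.75 = 552 RPM
chain 39/26 = 1.5 → 552/1.5 = 368 RPM

368 RPM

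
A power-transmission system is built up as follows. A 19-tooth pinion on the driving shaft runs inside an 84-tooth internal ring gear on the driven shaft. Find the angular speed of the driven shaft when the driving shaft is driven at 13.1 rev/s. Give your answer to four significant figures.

2.963 rev/s

the driving shaft → the driven shaft (internal gear, 84/19): 13.1 ÷ 4.4211 = 2.9631 rev/s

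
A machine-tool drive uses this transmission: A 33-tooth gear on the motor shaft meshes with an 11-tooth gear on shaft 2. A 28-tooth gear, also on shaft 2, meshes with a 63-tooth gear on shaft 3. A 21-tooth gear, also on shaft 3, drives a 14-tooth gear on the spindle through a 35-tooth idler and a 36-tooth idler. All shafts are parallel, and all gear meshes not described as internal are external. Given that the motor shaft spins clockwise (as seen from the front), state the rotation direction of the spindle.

the motor shaft → shaft 2: external mesh, 1 reversal → CCW.
shaft 2 → shaft 3: external mesh, 1 reversal → CW.
shaft 3 → the spindle: driver → idler → idler → driven is 3 external meshes, 3 reversals → CCW.
5 reversals in total — an odd number — so the spindle turns opposite to the motor shaft.

counterclockwise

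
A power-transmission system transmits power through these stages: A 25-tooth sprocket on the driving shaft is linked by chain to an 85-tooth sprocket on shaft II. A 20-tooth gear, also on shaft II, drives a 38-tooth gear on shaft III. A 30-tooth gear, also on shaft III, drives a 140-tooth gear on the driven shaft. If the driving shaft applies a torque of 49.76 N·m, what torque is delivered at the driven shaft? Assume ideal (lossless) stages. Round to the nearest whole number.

1500 N·m

After the chain (85/25): 49.76 × 3.4 = 169.18 N·m
After the gear mesh (38/20): 169.18 × 1.9 = 321.45 N·m
After the gear mesh (140/30): 321.45 × 4.6667 = 1500.1 N·m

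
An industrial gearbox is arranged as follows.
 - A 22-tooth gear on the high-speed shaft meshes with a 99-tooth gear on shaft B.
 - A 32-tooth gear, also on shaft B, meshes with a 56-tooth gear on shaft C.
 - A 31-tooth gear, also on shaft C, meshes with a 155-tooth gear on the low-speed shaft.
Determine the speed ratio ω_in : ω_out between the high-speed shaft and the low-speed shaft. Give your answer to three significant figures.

Each stage contributes driven/driver: gear mesh 99/22 = 4.5, gear mesh 56/32 = 1.75, gear mesh 155/31 = 5.
Overall: 4.5 × 1.75 × 5 = 39.375.

39.4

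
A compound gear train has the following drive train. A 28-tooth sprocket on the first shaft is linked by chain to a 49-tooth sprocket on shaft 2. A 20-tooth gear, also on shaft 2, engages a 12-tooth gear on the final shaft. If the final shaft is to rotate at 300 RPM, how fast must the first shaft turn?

315 RPM

Overall ratio R = 1.75 × 0.6 = 1.05.
Required input speed = output speed × R = 300 × 1.05 = 315 RPM.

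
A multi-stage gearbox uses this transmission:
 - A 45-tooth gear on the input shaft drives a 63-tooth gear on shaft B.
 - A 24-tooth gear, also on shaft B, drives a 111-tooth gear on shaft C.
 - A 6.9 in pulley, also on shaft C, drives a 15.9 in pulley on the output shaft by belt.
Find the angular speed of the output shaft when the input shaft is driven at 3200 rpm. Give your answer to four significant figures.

214.5 rpm

gear mesh 63/45 = 1.4 → 3200/1.4 = 2285.7 rpm
gear mesh 111/24 = 4.625 → 2285.7/4.625 = 494.21 rpm
belt 15.9/6.9 = 2.3043 → 494.21/2.3043 = 214.47 rpm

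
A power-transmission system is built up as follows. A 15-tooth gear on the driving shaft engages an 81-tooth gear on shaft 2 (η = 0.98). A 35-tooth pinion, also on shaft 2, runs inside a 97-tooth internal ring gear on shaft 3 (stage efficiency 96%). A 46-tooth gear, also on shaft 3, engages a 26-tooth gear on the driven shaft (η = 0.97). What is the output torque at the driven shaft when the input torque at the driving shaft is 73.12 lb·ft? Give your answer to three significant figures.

564 lb·ft

gear mesh 81/15 = 5.4 → τ = 73.12·5.4·0.98 = 386.95 lb·ft
internal gear 97/35 = 2.7714 → τ = 386.95·2.7714·0.96 = 1029.5 lb·ft
gear mesh 26/46 = 0.56522 → τ = 1029.5·0.56522·0.97 = 564.44 lb·ft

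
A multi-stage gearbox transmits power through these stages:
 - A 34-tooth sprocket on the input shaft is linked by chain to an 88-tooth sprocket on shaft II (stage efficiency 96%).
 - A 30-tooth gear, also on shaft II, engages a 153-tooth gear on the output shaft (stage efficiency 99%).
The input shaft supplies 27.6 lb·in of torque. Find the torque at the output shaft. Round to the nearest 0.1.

346.2 lb·in

chain 88/34 = 2.5882 → τ = 27.6·2.5882·0.96 = 68.578 lb·in
gear mesh 153/30 = 5.1 → τ = 68.578·5.1·0.99 = 346.25 lb·in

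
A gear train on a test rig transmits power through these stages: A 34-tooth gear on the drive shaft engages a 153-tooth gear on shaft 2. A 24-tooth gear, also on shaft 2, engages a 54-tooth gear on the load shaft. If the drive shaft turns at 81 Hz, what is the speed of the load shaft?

8 Hz

Gear mesh: ratio = 153/34 = 4.5, so shaft 2 turns at 81 / 4.5 = 18 Hz.
Gear mesh: ratio = 54/24 = 2.25, so the load shaft turns at 18 / 2.25 = 8 Hz.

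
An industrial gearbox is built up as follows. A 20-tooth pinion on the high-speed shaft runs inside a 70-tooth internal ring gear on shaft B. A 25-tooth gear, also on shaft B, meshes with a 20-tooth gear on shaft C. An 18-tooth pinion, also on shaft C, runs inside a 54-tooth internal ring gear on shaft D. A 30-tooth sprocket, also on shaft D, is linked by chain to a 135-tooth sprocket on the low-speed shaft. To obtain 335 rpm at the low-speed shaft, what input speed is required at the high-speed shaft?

Overall ratio R = 3.5 × 0.8 × 3 × 4.5 = 37.8.
Required input speed = output speed × R = 335 × 37.8 = 12663 rpm.

12663 rpm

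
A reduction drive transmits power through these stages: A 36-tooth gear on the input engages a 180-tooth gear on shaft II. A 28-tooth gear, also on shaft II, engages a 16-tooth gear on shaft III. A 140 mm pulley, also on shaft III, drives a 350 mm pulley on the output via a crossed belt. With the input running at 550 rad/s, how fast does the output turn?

77 rad/s

the input → shaft II (gear mesh, 180/36): 550 ÷ 5 = 110 rad/s
shaft II → shaft III (gear mesh, 16/28): 110 ÷ 0.57143 = 192.5 rad/s
shaft III → the output (belt, 350/140): 192.5 ÷ 2.5 = 77 rad/s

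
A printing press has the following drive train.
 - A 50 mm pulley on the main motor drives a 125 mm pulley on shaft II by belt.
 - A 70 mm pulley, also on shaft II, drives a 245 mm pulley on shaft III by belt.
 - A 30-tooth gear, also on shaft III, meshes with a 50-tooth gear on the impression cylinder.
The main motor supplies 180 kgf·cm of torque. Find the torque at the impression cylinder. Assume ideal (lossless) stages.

2625 kgf·cm

Belt: ratio = 125/50 = 2.5; torque at shaft II = 180 × 2.5 = 450 kgf·cm.
Belt: ratio = 245/70 = 3.5; torque at shaft III = 450 × 3.5 = 1575 kgf·cm.
Gear mesh: ratio = 50/30 = 1.6667; torque at the impression cylinder = 1575 × 1.6667 = 2625 kgf·cm.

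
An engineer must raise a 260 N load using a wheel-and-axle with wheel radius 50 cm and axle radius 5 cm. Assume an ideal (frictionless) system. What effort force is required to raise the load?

26 N

Wheel-and-axle MA = R/r = 50/5 = 10.
Effort = load / MA = 260 / 10 = 26 N.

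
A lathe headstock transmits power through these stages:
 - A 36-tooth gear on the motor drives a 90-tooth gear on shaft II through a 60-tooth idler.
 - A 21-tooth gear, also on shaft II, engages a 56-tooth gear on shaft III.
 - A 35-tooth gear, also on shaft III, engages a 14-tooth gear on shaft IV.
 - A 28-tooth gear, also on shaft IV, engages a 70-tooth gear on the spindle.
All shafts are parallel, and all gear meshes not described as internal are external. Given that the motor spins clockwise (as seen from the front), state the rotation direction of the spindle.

the motor → shaft II: driver → idler → driven is 2 external meshes, 2 reversals → CW.
shaft II → shaft III: external mesh, 1 reversal → CCW.
shaft III → shaft IV: external mesh, 1 reversal → CW.
shaft IV → the spindle: external mesh, 1 reversal → CCW.
5 reversals in total — an odd number — so the spindle turns opposite to the motor.

counterclockwise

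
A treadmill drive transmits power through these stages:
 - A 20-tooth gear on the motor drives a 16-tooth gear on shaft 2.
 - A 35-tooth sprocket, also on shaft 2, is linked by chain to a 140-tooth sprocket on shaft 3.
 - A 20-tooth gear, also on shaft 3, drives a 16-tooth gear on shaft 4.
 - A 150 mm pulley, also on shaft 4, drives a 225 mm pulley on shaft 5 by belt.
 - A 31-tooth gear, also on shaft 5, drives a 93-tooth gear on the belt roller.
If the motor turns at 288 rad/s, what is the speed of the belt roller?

25 rad/s

Gear mesh: ratio = 16/20 = 0.8, so shaft 2 turns at 288 / 0.8 = 360 rad/s.
Chain: ratio = 140/35 = 4, so shaft 3 turns at 360 / 4 = 90 rad/s.
Gear mesh: ratio = 16/20 = 0.8, so shaft 4 turns at 90 / 0.8 = 112.5 rad/s.
Belt: ratio = 225/150 = 1.5, so shaft 5 turns at 112.5 / 1.5 = 75 rad/s.
Gear mesh: ratio = 93/31 = 3, so the belt roller turns at 75 / 3 = 25 rad/s.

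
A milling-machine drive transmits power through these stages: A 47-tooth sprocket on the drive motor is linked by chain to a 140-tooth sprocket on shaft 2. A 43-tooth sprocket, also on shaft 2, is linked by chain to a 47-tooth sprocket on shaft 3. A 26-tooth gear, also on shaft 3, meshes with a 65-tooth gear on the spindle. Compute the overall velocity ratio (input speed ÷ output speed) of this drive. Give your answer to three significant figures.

8.14

Each stage contributes driven/driver: chain 140/47 = 2.9787, chain 47/43 = 1.093, gear mesh 65/26 = 2.5.
Overall: 2.9787 × 1.093 × 2.5 = 8.1395.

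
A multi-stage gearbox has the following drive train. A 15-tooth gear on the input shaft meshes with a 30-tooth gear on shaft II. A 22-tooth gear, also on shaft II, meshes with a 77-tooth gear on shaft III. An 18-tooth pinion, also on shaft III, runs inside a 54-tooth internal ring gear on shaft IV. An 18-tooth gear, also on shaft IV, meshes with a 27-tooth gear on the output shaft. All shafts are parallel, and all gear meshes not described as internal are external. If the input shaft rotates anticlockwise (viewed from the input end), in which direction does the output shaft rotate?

clockwise

the input shaft → shaft II: external mesh, 1 reversal → CW.
shaft II → shaft III: external mesh, 1 reversal → CCW.
shaft III → shaft IV: internal mesh, same direction → CCW.
shaft IV → the output shaft: external mesh, 1 reversal → CW.
3 reversals in total — an odd number — so the output shaft turns opposite to the input shaft.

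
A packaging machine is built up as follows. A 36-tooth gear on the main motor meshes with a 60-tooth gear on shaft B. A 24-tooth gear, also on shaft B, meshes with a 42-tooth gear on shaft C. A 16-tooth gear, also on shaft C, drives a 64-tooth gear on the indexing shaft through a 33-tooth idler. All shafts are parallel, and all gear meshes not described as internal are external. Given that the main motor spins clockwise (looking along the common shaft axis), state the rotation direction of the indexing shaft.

clockwise

the main motor → shaft B: external mesh, 1 reversal → CCW.
shaft B → shaft C: external mesh, 1 reversal → CW.
shaft C → the indexing shaft: driver → idler → driven is 2 external meshes, 2 reversals → CW.
4 reversals in total — an even number — so the indexing shaft turns the same way as the main motor.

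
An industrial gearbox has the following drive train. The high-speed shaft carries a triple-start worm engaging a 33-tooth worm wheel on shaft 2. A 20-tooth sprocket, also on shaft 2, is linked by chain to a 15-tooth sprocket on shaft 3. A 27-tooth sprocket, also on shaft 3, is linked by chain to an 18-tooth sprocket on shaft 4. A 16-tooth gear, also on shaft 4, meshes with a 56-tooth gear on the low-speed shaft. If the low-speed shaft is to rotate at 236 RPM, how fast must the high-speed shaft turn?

4543 RPM

Overall ratio R = 11 × 0.75 × 0.66667 × 3.5 = 19.25.
Required input speed = output speed × R = 236 × 19.25 = 4543 RPM.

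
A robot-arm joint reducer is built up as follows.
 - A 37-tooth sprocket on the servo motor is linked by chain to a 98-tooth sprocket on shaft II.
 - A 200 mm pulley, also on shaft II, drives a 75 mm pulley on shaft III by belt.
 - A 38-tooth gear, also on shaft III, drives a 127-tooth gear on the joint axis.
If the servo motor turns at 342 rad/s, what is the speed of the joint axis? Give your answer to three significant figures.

103 rad/s

chain 98/37 = 2.6486 → 342/2.6486 = 129.12 rad/s
belt 75/200 = 0.375 → 129.12/0.375 = 344.33 rad/s
gear mesh 127/38 = 3.3421 → 344.33/3.3421 = 103.03 rad/s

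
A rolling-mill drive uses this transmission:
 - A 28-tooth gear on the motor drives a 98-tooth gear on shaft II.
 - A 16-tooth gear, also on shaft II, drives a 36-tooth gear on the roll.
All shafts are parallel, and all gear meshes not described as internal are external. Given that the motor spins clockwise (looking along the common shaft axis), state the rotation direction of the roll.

the motor → shaft II: external mesh, 1 reversal → CCW.
shaft II → the roll: external mesh, 1 reversal → CW.
2 reversals in total — an even number — so the roll turns the same way as the motor.

clockwise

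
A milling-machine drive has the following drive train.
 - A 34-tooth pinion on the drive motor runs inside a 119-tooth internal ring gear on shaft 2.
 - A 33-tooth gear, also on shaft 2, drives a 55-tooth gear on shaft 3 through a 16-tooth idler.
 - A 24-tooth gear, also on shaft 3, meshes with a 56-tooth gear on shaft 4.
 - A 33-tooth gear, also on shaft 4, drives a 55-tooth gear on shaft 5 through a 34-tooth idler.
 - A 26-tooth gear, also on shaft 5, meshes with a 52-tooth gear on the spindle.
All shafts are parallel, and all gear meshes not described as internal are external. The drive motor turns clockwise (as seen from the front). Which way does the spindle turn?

the drive motor → shaft 2: internal mesh, same direction → CW.
shaft 2 → shaft 3: driver → idler → driven is 2 external meshes, 2 reversals → CW.
shaft 3 → shaft 4: external mesh, 1 reversal → CCW.
shaft 4 → shaft 5: driver → idler → driven is 2 external meshes, 2 reversals → CCW.
shaft 5 → the spindle: external mesh, 1 reversal → CW.
6 reversals in total — an even number — so the spindle turns the same way as the drive motor.

clockwise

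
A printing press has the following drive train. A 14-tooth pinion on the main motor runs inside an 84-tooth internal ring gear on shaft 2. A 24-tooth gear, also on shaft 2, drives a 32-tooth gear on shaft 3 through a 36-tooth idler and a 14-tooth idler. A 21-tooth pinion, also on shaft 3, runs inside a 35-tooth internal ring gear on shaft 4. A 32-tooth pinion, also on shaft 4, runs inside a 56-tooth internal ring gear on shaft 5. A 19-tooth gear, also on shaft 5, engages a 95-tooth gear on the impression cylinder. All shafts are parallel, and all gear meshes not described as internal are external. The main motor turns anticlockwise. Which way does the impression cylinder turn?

anticlockwise

the main motor → shaft 2: internal mesh, same direction → CCW.
shaft 2 → shaft 3: driver → idler → idler → driven is 3 external meshes, 3 reversals → CW.
shaft 3 → shaft 4: internal mesh, same direction → CW.
shaft 4 → shaft 5: internal mesh, same direction → CW.
shaft 5 → the impression cylinder: external mesh, 1 reversal → CCW.
4 reversals in total — an even number — so the impression cylinder turns the same way as the main motor.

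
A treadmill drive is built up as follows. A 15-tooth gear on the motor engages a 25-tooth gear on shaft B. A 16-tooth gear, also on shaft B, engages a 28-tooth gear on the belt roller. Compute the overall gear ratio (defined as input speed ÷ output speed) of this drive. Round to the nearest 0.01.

Each stage contributes driven/driver: gear mesh 25/15 = 1.6667, gear mesh 28/16 = 1.75.
Overall: 1.6667 × 1.75 = 2.9167.

2.92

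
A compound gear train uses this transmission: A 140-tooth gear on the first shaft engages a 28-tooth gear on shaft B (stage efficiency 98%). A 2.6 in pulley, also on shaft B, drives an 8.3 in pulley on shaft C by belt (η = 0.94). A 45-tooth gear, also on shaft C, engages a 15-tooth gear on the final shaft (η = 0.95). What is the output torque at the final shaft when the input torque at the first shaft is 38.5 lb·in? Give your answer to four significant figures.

7.171 lb·in

gear mesh 28/140 = 0.2 → τ = 38.5·0.2·0.98 = 7.546 lb·in
belt 8.3/2.6 = 3.1923 → τ = 7.546·3.1923·0.94 = 22.644 lb·in
gear mesh 15/45 = 0.33333 → τ = 22.644·0.33333·0.95 = 7.1705 lb·in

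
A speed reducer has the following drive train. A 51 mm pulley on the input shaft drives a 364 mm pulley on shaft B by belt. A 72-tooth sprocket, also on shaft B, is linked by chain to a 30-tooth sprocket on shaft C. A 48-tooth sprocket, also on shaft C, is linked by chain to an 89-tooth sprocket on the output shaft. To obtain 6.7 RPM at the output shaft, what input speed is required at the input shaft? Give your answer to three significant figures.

Overall ratio R = 7.1373 × 0.41667 × 1.8542 = 5.514.
Required input speed = output speed × R = 6.7 × 5.514 = 36.944 RPM.

36.9 RPM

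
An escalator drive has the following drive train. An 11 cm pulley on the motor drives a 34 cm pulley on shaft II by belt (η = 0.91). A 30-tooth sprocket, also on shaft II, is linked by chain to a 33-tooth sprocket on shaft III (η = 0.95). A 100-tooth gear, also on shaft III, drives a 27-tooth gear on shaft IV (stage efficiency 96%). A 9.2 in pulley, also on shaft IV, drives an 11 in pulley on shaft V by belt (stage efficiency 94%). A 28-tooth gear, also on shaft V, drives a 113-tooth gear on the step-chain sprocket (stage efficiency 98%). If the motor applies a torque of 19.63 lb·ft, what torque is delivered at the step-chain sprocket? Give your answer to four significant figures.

After the belt (34/11): 19.63 × 3.0909 × 0.91 = 55.214 lb·ft
After the chain (33/30): 55.214 × 1.1 × 0.95 = 57.698 lb·ft
After the gear mesh (27/100): 57.698 × 0.27 × 0.96 = 14.955 lb·ft
After the belt (11/9.2): 14.955 × 1.1957 × 0.94 = 16.809 lb·ft
After the gear mesh (113/28): 16.809 × 4.0357 × 0.98 = 66.478 lb·ft

66.48 lb·ft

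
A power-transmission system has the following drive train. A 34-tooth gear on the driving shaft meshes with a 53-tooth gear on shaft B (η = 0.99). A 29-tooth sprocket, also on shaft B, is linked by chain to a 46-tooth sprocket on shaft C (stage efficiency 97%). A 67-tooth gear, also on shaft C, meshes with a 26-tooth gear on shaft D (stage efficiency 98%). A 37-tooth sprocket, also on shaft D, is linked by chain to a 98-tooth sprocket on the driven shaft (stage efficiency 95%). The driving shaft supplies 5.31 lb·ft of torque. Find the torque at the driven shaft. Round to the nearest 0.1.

12.1 lb·ft

After the gear mesh (53/34): 5.31 × 1.5588 × 0.99 = 8.1946 lb·ft
After the chain (46/29): 8.1946 × 1.5862 × 0.97 = 12.608 lb·ft
After the gear mesh (26/67): 12.608 × 0.38806 × 0.98 = 4.7949 lb·ft
After the chain (98/37): 4.7949 × 2.6486 × 0.95 = 12.065 lb·ft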